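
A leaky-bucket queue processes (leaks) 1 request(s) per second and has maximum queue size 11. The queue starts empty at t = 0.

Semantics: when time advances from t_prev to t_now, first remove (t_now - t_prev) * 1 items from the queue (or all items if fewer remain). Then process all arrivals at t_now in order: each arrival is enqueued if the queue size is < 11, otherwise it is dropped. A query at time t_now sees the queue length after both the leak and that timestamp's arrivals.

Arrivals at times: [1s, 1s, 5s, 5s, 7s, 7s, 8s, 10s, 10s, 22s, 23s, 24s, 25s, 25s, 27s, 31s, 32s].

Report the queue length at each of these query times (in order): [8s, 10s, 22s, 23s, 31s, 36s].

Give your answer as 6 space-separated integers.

Queue lengths at query times:
  query t=8s: backlog = 2
  query t=10s: backlog = 2
  query t=22s: backlog = 1
  query t=23s: backlog = 1
  query t=31s: backlog = 1
  query t=36s: backlog = 0

Answer: 2 2 1 1 1 0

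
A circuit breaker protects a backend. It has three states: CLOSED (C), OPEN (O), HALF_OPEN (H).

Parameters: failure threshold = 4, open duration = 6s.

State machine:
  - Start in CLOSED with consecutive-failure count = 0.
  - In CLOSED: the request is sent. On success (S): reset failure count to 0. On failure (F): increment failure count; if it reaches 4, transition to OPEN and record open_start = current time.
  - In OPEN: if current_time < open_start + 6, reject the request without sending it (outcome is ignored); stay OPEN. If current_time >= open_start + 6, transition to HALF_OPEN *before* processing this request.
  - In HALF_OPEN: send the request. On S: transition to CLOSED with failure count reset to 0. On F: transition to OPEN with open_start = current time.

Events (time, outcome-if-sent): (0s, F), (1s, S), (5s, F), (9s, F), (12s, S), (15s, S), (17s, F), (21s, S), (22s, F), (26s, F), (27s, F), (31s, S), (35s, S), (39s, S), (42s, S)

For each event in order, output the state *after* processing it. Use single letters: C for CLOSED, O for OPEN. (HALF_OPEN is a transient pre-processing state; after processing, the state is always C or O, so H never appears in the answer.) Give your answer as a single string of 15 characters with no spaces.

State after each event:
  event#1 t=0s outcome=F: state=CLOSED
  event#2 t=1s outcome=S: state=CLOSED
  event#3 t=5s outcome=F: state=CLOSED
  event#4 t=9s outcome=F: state=CLOSED
  event#5 t=12s outcome=S: state=CLOSED
  event#6 t=15s outcome=S: state=CLOSED
  event#7 t=17s outcome=F: state=CLOSED
  event#8 t=21s outcome=S: state=CLOSED
  event#9 t=22s outcome=F: state=CLOSED
  event#10 t=26s outcome=F: state=CLOSED
  event#11 t=27s outcome=F: state=CLOSED
  event#12 t=31s outcome=S: state=CLOSED
  event#13 t=35s outcome=S: state=CLOSED
  event#14 t=39s outcome=S: state=CLOSED
  event#15 t=42s outcome=S: state=CLOSED

Answer: CCCCCCCCCCCCCCC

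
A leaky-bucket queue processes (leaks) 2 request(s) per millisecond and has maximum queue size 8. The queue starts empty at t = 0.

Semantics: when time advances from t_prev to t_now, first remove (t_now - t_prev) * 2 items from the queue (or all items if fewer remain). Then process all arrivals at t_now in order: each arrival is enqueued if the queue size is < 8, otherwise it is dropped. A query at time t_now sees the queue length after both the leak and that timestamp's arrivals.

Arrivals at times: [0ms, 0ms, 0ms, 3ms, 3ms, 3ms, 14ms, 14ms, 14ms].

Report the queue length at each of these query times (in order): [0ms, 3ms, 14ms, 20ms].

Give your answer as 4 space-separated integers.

Answer: 3 3 3 0

Derivation:
Queue lengths at query times:
  query t=0ms: backlog = 3
  query t=3ms: backlog = 3
  query t=14ms: backlog = 3
  query t=20ms: backlog = 0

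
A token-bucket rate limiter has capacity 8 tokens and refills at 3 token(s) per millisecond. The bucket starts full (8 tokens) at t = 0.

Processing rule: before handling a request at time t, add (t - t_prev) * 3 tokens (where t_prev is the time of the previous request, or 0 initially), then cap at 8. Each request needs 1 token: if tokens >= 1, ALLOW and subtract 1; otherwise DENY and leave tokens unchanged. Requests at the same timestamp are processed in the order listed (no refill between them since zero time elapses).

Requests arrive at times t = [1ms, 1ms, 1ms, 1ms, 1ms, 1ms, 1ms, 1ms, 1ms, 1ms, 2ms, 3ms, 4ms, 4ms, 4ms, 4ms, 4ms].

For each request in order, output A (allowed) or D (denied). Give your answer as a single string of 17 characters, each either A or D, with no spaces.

Simulating step by step:
  req#1 t=1ms: ALLOW
  req#2 t=1ms: ALLOW
  req#3 t=1ms: ALLOW
  req#4 t=1ms: ALLOW
  req#5 t=1ms: ALLOW
  req#6 t=1ms: ALLOW
  req#7 t=1ms: ALLOW
  req#8 t=1ms: ALLOW
  req#9 t=1ms: DENY
  req#10 t=1ms: DENY
  req#11 t=2ms: ALLOW
  req#12 t=3ms: ALLOW
  req#13 t=4ms: ALLOW
  req#14 t=4ms: ALLOW
  req#15 t=4ms: ALLOW
  req#16 t=4ms: ALLOW
  req#17 t=4ms: ALLOW

Answer: AAAAAAAADDAAAAAAA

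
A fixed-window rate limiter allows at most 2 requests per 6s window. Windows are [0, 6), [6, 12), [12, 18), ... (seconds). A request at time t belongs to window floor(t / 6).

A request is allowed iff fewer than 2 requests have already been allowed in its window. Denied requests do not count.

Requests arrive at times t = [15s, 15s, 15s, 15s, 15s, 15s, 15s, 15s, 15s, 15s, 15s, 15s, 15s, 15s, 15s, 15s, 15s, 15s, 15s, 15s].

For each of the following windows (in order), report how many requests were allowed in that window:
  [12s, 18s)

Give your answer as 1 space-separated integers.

Answer: 2

Derivation:
Processing requests:
  req#1 t=15s (window 2): ALLOW
  req#2 t=15s (window 2): ALLOW
  req#3 t=15s (window 2): DENY
  req#4 t=15s (window 2): DENY
  req#5 t=15s (window 2): DENY
  req#6 t=15s (window 2): DENY
  req#7 t=15s (window 2): DENY
  req#8 t=15s (window 2): DENY
  req#9 t=15s (window 2): DENY
  req#10 t=15s (window 2): DENY
  req#11 t=15s (window 2): DENY
  req#12 t=15s (window 2): DENY
  req#13 t=15s (window 2): DENY
  req#14 t=15s (window 2): DENY
  req#15 t=15s (window 2): DENY
  req#16 t=15s (window 2): DENY
  req#17 t=15s (window 2): DENY
  req#18 t=15s (window 2): DENY
  req#19 t=15s (window 2): DENY
  req#20 t=15s (window 2): DENY

Allowed counts by window: 2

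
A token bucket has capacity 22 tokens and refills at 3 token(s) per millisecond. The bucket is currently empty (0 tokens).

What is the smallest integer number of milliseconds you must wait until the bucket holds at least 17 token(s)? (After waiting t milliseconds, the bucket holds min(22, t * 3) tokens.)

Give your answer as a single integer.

Need t * 3 >= 17, so t >= 17/3.
Smallest integer t = ceil(17/3) = 6.

Answer: 6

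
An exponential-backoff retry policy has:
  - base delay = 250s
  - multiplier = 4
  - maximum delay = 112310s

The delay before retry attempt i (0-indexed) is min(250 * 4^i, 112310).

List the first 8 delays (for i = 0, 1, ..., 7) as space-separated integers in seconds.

Answer: 250 1000 4000 16000 64000 112310 112310 112310

Derivation:
Computing each delay:
  i=0: min(250*4^0, 112310) = 250
  i=1: min(250*4^1, 112310) = 1000
  i=2: min(250*4^2, 112310) = 4000
  i=3: min(250*4^3, 112310) = 16000
  i=4: min(250*4^4, 112310) = 64000
  i=5: min(250*4^5, 112310) = 112310
  i=6: min(250*4^6, 112310) = 112310
  i=7: min(250*4^7, 112310) = 112310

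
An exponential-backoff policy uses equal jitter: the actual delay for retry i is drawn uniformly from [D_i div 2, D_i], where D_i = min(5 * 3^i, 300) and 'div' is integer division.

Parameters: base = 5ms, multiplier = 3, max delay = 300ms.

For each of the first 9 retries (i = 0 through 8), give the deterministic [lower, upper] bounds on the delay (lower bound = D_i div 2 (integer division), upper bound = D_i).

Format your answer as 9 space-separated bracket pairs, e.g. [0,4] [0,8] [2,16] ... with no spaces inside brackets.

Computing bounds per retry:
  i=0: D_i=min(5*3^0,300)=5, bounds=[2,5]
  i=1: D_i=min(5*3^1,300)=15, bounds=[7,15]
  i=2: D_i=min(5*3^2,300)=45, bounds=[22,45]
  i=3: D_i=min(5*3^3,300)=135, bounds=[67,135]
  i=4: D_i=min(5*3^4,300)=300, bounds=[150,300]
  i=5: D_i=min(5*3^5,300)=300, bounds=[150,300]
  i=6: D_i=min(5*3^6,300)=300, bounds=[150,300]
  i=7: D_i=min(5*3^7,300)=300, bounds=[150,300]
  i=8: D_i=min(5*3^8,300)=300, bounds=[150,300]

Answer: [2,5] [7,15] [22,45] [67,135] [150,300] [150,300] [150,300] [150,300] [150,300]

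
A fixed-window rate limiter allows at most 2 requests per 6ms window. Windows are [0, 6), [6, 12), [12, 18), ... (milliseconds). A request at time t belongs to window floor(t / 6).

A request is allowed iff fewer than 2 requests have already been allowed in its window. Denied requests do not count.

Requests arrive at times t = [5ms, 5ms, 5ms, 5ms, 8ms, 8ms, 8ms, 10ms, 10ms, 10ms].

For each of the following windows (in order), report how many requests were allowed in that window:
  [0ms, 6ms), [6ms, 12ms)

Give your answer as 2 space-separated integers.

Processing requests:
  req#1 t=5ms (window 0): ALLOW
  req#2 t=5ms (window 0): ALLOW
  req#3 t=5ms (window 0): DENY
  req#4 t=5ms (window 0): DENY
  req#5 t=8ms (window 1): ALLOW
  req#6 t=8ms (window 1): ALLOW
  req#7 t=8ms (window 1): DENY
  req#8 t=10ms (window 1): DENY
  req#9 t=10ms (window 1): DENY
  req#10 t=10ms (window 1): DENY

Allowed counts by window: 2 2

Answer: 2 2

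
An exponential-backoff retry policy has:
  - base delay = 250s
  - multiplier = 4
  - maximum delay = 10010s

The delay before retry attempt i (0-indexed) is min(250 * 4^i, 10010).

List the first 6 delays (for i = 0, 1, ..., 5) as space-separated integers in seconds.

Answer: 250 1000 4000 10010 10010 10010

Derivation:
Computing each delay:
  i=0: min(250*4^0, 10010) = 250
  i=1: min(250*4^1, 10010) = 1000
  i=2: min(250*4^2, 10010) = 4000
  i=3: min(250*4^3, 10010) = 10010
  i=4: min(250*4^4, 10010) = 10010
  i=5: min(250*4^5, 10010) = 10010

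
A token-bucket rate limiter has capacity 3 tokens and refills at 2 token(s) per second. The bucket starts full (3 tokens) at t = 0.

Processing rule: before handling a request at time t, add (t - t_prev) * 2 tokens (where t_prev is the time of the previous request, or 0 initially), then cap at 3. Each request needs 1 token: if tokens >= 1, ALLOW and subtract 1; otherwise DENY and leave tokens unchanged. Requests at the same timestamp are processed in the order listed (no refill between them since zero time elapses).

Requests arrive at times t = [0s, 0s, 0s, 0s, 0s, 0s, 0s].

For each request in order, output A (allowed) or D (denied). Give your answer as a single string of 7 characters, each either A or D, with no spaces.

Answer: AAADDDD

Derivation:
Simulating step by step:
  req#1 t=0s: ALLOW
  req#2 t=0s: ALLOW
  req#3 t=0s: ALLOW
  req#4 t=0s: DENY
  req#5 t=0s: DENY
  req#6 t=0s: DENY
  req#7 t=0s: DENY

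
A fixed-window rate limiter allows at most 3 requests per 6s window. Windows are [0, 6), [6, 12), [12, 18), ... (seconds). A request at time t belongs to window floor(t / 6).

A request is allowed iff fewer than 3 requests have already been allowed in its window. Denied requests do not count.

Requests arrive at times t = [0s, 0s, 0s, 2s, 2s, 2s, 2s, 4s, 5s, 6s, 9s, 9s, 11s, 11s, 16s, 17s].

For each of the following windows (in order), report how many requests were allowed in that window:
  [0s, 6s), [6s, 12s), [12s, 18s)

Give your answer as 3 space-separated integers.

Processing requests:
  req#1 t=0s (window 0): ALLOW
  req#2 t=0s (window 0): ALLOW
  req#3 t=0s (window 0): ALLOW
  req#4 t=2s (window 0): DENY
  req#5 t=2s (window 0): DENY
  req#6 t=2s (window 0): DENY
  req#7 t=2s (window 0): DENY
  req#8 t=4s (window 0): DENY
  req#9 t=5s (window 0): DENY
  req#10 t=6s (window 1): ALLOW
  req#11 t=9s (window 1): ALLOW
  req#12 t=9s (window 1): ALLOW
  req#13 t=11s (window 1): DENY
  req#14 t=11s (window 1): DENY
  req#15 t=16s (window 2): ALLOW
  req#16 t=17s (window 2): ALLOW

Allowed counts by window: 3 3 2

Answer: 3 3 2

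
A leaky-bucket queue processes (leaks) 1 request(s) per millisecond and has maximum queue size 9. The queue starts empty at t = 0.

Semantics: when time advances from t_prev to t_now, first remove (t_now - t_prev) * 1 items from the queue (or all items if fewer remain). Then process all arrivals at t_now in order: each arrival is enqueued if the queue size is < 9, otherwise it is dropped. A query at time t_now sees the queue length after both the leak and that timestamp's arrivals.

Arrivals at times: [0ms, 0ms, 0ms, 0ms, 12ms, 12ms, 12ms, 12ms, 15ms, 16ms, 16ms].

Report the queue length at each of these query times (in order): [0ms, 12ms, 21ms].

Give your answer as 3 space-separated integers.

Answer: 4 4 0

Derivation:
Queue lengths at query times:
  query t=0ms: backlog = 4
  query t=12ms: backlog = 4
  query t=21ms: backlog = 0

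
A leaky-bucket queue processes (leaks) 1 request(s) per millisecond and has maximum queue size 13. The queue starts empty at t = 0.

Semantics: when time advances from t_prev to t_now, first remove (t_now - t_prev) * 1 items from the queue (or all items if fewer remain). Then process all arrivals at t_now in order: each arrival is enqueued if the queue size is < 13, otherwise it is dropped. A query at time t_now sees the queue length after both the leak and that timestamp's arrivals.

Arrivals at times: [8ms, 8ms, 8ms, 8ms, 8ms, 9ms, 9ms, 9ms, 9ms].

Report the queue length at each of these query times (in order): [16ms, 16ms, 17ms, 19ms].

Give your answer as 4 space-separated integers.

Queue lengths at query times:
  query t=16ms: backlog = 1
  query t=16ms: backlog = 1
  query t=17ms: backlog = 0
  query t=19ms: backlog = 0

Answer: 1 1 0 0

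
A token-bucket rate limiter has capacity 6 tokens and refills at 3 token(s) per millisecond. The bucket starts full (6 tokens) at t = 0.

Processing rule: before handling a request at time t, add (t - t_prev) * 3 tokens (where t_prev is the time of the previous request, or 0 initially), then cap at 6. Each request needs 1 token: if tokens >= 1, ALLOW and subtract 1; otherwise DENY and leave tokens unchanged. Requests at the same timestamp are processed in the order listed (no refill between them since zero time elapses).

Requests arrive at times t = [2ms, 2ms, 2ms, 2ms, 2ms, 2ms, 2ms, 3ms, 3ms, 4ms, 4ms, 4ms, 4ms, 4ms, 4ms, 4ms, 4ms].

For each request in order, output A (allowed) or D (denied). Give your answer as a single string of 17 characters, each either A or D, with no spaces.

Answer: AAAAAADAAAAAADDDD

Derivation:
Simulating step by step:
  req#1 t=2ms: ALLOW
  req#2 t=2ms: ALLOW
  req#3 t=2ms: ALLOW
  req#4 t=2ms: ALLOW
  req#5 t=2ms: ALLOW
  req#6 t=2ms: ALLOW
  req#7 t=2ms: DENY
  req#8 t=3ms: ALLOW
  req#9 t=3ms: ALLOW
  req#10 t=4ms: ALLOW
  req#11 t=4ms: ALLOW
  req#12 t=4ms: ALLOW
  req#13 t=4ms: ALLOW
  req#14 t=4ms: DENY
  req#15 t=4ms: DENY
  req#16 t=4ms: DENY
  req#17 t=4ms: DENY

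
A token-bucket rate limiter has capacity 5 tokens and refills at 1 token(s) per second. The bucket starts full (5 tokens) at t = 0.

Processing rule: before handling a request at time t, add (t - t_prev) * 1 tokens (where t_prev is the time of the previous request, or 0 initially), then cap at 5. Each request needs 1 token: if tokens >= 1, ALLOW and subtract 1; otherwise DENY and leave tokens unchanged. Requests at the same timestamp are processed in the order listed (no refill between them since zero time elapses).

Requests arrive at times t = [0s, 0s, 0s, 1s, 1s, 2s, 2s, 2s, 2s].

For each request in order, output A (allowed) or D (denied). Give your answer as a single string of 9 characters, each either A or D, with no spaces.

Simulating step by step:
  req#1 t=0s: ALLOW
  req#2 t=0s: ALLOW
  req#3 t=0s: ALLOW
  req#4 t=1s: ALLOW
  req#5 t=1s: ALLOW
  req#6 t=2s: ALLOW
  req#7 t=2s: ALLOW
  req#8 t=2s: DENY
  req#9 t=2s: DENY

Answer: AAAAAAADD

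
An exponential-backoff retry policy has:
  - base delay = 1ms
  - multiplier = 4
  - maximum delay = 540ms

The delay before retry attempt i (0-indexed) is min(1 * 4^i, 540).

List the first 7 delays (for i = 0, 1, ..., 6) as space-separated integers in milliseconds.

Answer: 1 4 16 64 256 540 540

Derivation:
Computing each delay:
  i=0: min(1*4^0, 540) = 1
  i=1: min(1*4^1, 540) = 4
  i=2: min(1*4^2, 540) = 16
  i=3: min(1*4^3, 540) = 64
  i=4: min(1*4^4, 540) = 256
  i=5: min(1*4^5, 540) = 540
  i=6: min(1*4^6, 540) = 540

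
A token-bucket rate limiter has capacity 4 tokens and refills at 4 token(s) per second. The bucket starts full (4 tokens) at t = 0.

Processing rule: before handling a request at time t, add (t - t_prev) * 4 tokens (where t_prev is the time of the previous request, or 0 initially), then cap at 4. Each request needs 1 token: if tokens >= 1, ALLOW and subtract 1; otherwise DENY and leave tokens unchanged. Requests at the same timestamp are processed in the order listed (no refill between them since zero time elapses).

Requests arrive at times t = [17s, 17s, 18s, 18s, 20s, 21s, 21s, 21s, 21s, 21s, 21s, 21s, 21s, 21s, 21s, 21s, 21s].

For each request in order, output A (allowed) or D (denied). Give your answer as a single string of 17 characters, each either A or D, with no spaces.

Simulating step by step:
  req#1 t=17s: ALLOW
  req#2 t=17s: ALLOW
  req#3 t=18s: ALLOW
  req#4 t=18s: ALLOW
  req#5 t=20s: ALLOW
  req#6 t=21s: ALLOW
  req#7 t=21s: ALLOW
  req#8 t=21s: ALLOW
  req#9 t=21s: ALLOW
  req#10 t=21s: DENY
  req#11 t=21s: DENY
  req#12 t=21s: DENY
  req#13 t=21s: DENY
  req#14 t=21s: DENY
  req#15 t=21s: DENY
  req#16 t=21s: DENY
  req#17 t=21s: DENY

Answer: AAAAAAAAADDDDDDDD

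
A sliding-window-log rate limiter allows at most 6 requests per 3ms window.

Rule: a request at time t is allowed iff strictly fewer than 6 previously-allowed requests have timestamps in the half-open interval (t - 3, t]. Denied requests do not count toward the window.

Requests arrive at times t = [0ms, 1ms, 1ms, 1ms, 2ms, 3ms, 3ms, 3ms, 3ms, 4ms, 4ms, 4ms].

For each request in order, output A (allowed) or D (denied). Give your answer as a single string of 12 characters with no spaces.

Tracking allowed requests in the window:
  req#1 t=0ms: ALLOW
  req#2 t=1ms: ALLOW
  req#3 t=1ms: ALLOW
  req#4 t=1ms: ALLOW
  req#5 t=2ms: ALLOW
  req#6 t=3ms: ALLOW
  req#7 t=3ms: ALLOW
  req#8 t=3ms: DENY
  req#9 t=3ms: DENY
  req#10 t=4ms: ALLOW
  req#11 t=4ms: ALLOW
  req#12 t=4ms: ALLOW

Answer: AAAAAAADDAAA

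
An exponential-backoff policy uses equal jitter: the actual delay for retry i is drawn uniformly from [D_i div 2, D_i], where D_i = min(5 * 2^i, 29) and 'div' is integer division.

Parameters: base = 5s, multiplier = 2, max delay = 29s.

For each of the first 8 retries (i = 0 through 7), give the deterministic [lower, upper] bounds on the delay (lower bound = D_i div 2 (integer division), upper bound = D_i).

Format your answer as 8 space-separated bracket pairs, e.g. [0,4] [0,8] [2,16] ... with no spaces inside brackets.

Computing bounds per retry:
  i=0: D_i=min(5*2^0,29)=5, bounds=[2,5]
  i=1: D_i=min(5*2^1,29)=10, bounds=[5,10]
  i=2: D_i=min(5*2^2,29)=20, bounds=[10,20]
  i=3: D_i=min(5*2^3,29)=29, bounds=[14,29]
  i=4: D_i=min(5*2^4,29)=29, bounds=[14,29]
  i=5: D_i=min(5*2^5,29)=29, bounds=[14,29]
  i=6: D_i=min(5*2^6,29)=29, bounds=[14,29]
  i=7: D_i=min(5*2^7,29)=29, bounds=[14,29]

Answer: [2,5] [5,10] [10,20] [14,29] [14,29] [14,29] [14,29] [14,29]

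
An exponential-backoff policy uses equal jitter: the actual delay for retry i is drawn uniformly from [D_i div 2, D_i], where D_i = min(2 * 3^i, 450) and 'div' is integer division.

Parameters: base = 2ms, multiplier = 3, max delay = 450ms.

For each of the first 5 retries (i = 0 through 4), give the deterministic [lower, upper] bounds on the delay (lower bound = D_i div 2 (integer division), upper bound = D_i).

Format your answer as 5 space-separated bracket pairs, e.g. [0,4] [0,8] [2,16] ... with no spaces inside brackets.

Computing bounds per retry:
  i=0: D_i=min(2*3^0,450)=2, bounds=[1,2]
  i=1: D_i=min(2*3^1,450)=6, bounds=[3,6]
  i=2: D_i=min(2*3^2,450)=18, bounds=[9,18]
  i=3: D_i=min(2*3^3,450)=54, bounds=[27,54]
  i=4: D_i=min(2*3^4,450)=162, bounds=[81,162]

Answer: [1,2] [3,6] [9,18] [27,54] [81,162]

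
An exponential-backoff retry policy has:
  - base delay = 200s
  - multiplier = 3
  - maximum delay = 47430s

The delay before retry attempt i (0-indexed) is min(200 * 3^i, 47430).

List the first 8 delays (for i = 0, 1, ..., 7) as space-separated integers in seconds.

Computing each delay:
  i=0: min(200*3^0, 47430) = 200
  i=1: min(200*3^1, 47430) = 600
  i=2: min(200*3^2, 47430) = 1800
  i=3: min(200*3^3, 47430) = 5400
  i=4: min(200*3^4, 47430) = 16200
  i=5: min(200*3^5, 47430) = 47430
  i=6: min(200*3^6, 47430) = 47430
  i=7: min(200*3^7, 47430) = 47430

Answer: 200 600 1800 5400 16200 47430 47430 47430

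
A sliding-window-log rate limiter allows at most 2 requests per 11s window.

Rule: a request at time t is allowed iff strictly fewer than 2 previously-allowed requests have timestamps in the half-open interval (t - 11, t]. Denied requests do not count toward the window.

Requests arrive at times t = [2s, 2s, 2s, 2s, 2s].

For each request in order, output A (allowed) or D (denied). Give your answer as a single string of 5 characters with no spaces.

Tracking allowed requests in the window:
  req#1 t=2s: ALLOW
  req#2 t=2s: ALLOW
  req#3 t=2s: DENY
  req#4 t=2s: DENY
  req#5 t=2s: DENY

Answer: AADDD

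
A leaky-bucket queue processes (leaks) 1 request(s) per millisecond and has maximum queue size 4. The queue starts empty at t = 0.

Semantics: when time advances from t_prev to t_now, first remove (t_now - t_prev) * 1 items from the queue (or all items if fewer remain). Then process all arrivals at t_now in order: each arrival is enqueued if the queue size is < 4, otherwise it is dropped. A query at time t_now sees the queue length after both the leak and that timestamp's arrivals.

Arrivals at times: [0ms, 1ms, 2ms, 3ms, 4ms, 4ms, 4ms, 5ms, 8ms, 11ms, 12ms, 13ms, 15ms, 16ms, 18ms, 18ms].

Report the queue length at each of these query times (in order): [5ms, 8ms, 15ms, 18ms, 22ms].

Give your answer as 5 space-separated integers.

Queue lengths at query times:
  query t=5ms: backlog = 3
  query t=8ms: backlog = 1
  query t=15ms: backlog = 1
  query t=18ms: backlog = 2
  query t=22ms: backlog = 0

Answer: 3 1 1 2 0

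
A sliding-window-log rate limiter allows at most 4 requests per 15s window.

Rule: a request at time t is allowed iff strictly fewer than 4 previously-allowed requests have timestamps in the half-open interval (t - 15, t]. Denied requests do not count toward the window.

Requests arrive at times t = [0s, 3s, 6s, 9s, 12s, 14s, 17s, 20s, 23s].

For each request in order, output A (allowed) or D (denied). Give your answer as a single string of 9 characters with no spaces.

Tracking allowed requests in the window:
  req#1 t=0s: ALLOW
  req#2 t=3s: ALLOW
  req#3 t=6s: ALLOW
  req#4 t=9s: ALLOW
  req#5 t=12s: DENY
  req#6 t=14s: DENY
  req#7 t=17s: ALLOW
  req#8 t=20s: ALLOW
  req#9 t=23s: ALLOW

Answer: AAAADDAAA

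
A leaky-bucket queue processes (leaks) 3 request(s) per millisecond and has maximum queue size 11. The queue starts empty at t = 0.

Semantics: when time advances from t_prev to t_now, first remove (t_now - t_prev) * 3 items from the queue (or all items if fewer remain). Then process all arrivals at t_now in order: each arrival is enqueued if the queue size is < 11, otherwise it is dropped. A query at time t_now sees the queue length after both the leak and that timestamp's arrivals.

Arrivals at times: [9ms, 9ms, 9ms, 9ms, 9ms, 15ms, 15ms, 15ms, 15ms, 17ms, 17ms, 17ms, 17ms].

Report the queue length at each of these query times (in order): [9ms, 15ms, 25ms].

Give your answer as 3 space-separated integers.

Answer: 5 4 0

Derivation:
Queue lengths at query times:
  query t=9ms: backlog = 5
  query t=15ms: backlog = 4
  query t=25ms: backlog = 0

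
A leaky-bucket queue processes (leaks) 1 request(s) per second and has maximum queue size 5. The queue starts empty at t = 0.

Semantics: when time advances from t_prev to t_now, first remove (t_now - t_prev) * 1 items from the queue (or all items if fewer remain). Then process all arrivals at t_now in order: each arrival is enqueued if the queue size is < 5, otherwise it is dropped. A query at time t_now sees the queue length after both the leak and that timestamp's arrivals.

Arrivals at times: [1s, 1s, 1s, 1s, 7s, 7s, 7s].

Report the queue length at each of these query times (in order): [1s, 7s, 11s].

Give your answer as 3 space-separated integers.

Answer: 4 3 0

Derivation:
Queue lengths at query times:
  query t=1s: backlog = 4
  query t=7s: backlog = 3
  query t=11s: backlog = 0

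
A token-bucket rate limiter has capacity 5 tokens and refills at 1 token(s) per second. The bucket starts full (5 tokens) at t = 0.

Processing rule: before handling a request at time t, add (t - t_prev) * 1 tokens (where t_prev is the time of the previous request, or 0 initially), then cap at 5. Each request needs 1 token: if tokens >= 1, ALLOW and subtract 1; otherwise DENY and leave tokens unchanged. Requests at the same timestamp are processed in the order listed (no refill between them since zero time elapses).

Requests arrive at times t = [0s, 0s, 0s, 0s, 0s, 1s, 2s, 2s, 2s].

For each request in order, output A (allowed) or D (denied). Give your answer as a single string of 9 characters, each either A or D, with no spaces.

Simulating step by step:
  req#1 t=0s: ALLOW
  req#2 t=0s: ALLOW
  req#3 t=0s: ALLOW
  req#4 t=0s: ALLOW
  req#5 t=0s: ALLOW
  req#6 t=1s: ALLOW
  req#7 t=2s: ALLOW
  req#8 t=2s: DENY
  req#9 t=2s: DENY

Answer: AAAAAAADD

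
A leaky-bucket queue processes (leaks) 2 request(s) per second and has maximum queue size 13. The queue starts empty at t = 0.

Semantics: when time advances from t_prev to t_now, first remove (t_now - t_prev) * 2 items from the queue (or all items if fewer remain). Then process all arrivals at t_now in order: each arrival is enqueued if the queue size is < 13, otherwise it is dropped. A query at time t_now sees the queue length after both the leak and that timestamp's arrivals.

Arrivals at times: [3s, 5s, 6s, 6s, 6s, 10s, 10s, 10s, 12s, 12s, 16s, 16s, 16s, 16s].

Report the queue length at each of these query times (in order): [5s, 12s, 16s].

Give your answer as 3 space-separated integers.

Queue lengths at query times:
  query t=5s: backlog = 1
  query t=12s: backlog = 2
  query t=16s: backlog = 4

Answer: 1 2 4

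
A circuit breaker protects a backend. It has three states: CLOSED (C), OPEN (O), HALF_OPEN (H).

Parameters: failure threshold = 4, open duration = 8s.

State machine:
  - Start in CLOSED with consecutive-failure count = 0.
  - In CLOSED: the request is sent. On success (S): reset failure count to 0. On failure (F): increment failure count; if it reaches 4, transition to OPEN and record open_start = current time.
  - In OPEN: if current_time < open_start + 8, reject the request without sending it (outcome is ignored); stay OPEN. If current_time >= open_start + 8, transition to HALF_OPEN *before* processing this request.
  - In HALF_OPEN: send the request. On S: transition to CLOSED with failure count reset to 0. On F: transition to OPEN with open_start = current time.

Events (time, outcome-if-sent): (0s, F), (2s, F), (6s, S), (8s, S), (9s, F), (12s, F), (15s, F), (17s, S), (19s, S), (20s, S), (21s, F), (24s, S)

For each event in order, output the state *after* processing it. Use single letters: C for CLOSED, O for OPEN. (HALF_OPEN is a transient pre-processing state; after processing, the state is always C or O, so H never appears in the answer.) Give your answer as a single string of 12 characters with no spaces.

State after each event:
  event#1 t=0s outcome=F: state=CLOSED
  event#2 t=2s outcome=F: state=CLOSED
  event#3 t=6s outcome=S: state=CLOSED
  event#4 t=8s outcome=S: state=CLOSED
  event#5 t=9s outcome=F: state=CLOSED
  event#6 t=12s outcome=F: state=CLOSED
  event#7 t=15s outcome=F: state=CLOSED
  event#8 t=17s outcome=S: state=CLOSED
  event#9 t=19s outcome=S: state=CLOSED
  event#10 t=20s outcome=S: state=CLOSED
  event#11 t=21s outcome=F: state=CLOSED
  event#12 t=24s outcome=S: state=CLOSED

Answer: CCCCCCCCCCCC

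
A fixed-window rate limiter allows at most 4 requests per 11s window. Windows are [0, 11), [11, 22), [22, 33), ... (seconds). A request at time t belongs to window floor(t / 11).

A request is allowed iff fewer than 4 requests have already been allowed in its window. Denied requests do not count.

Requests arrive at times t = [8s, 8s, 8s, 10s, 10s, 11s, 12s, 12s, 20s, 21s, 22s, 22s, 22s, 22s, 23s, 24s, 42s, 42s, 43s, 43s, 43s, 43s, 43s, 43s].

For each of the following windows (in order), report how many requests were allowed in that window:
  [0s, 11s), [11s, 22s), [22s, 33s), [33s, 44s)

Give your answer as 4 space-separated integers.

Answer: 4 4 4 4

Derivation:
Processing requests:
  req#1 t=8s (window 0): ALLOW
  req#2 t=8s (window 0): ALLOW
  req#3 t=8s (window 0): ALLOW
  req#4 t=10s (window 0): ALLOW
  req#5 t=10s (window 0): DENY
  req#6 t=11s (window 1): ALLOW
  req#7 t=12s (window 1): ALLOW
  req#8 t=12s (window 1): ALLOW
  req#9 t=20s (window 1): ALLOW
  req#10 t=21s (window 1): DENY
  req#11 t=22s (window 2): ALLOW
  req#12 t=22s (window 2): ALLOW
  req#13 t=22s (window 2): ALLOW
  req#14 t=22s (window 2): ALLOW
  req#15 t=23s (window 2): DENY
  req#16 t=24s (window 2): DENY
  req#17 t=42s (window 3): ALLOW
  req#18 t=42s (window 3): ALLOW
  req#19 t=43s (window 3): ALLOW
  req#20 t=43s (window 3): ALLOW
  req#21 t=43s (window 3): DENY
  req#22 t=43s (window 3): DENY
  req#23 t=43s (window 3): DENY
  req#24 t=43s (window 3): DENY

Allowed counts by window: 4 4 4 4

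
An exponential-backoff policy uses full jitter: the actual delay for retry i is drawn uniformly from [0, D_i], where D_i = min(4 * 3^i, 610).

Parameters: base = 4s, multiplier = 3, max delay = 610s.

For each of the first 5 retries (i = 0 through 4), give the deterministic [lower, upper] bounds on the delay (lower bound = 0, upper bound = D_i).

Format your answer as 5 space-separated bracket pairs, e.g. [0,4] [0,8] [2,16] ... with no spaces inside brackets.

Answer: [0,4] [0,12] [0,36] [0,108] [0,324]

Derivation:
Computing bounds per retry:
  i=0: D_i=min(4*3^0,610)=4, bounds=[0,4]
  i=1: D_i=min(4*3^1,610)=12, bounds=[0,12]
  i=2: D_i=min(4*3^2,610)=36, bounds=[0,36]
  i=3: D_i=min(4*3^3,610)=108, bounds=[0,108]
  i=4: D_i=min(4*3^4,610)=324, bounds=[0,324]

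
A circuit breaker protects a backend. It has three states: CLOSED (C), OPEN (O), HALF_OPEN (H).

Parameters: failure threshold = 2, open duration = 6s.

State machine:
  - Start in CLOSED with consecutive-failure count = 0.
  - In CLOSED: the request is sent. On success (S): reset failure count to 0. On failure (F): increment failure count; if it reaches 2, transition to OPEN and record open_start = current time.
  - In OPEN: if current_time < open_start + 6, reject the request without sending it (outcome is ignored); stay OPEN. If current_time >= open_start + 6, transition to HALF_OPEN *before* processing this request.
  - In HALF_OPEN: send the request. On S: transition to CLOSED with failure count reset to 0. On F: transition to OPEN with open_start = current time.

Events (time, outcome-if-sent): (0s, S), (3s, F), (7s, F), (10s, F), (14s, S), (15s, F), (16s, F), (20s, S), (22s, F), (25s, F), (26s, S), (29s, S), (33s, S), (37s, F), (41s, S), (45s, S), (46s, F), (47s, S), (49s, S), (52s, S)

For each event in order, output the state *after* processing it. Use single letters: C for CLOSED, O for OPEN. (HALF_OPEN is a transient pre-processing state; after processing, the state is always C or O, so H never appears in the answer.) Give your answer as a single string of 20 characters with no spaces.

State after each event:
  event#1 t=0s outcome=S: state=CLOSED
  event#2 t=3s outcome=F: state=CLOSED
  event#3 t=7s outcome=F: state=OPEN
  event#4 t=10s outcome=F: state=OPEN
  event#5 t=14s outcome=S: state=CLOSED
  event#6 t=15s outcome=F: state=CLOSED
  event#7 t=16s outcome=F: state=OPEN
  event#8 t=20s outcome=S: state=OPEN
  event#9 t=22s outcome=F: state=OPEN
  event#10 t=25s outcome=F: state=OPEN
  event#11 t=26s outcome=S: state=OPEN
  event#12 t=29s outcome=S: state=CLOSED
  event#13 t=33s outcome=S: state=CLOSED
  event#14 t=37s outcome=F: state=CLOSED
  event#15 t=41s outcome=S: state=CLOSED
  event#16 t=45s outcome=S: state=CLOSED
  event#17 t=46s outcome=F: state=CLOSED
  event#18 t=47s outcome=S: state=CLOSED
  event#19 t=49s outcome=S: state=CLOSED
  event#20 t=52s outcome=S: state=CLOSED

Answer: CCOOCCOOOOOCCCCCCCCC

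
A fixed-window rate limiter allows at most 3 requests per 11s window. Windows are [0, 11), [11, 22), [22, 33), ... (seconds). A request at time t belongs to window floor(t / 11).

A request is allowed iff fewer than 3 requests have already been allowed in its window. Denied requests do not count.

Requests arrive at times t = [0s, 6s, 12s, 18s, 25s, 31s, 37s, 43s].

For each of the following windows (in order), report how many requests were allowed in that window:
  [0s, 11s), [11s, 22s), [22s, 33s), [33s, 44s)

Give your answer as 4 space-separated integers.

Processing requests:
  req#1 t=0s (window 0): ALLOW
  req#2 t=6s (window 0): ALLOW
  req#3 t=12s (window 1): ALLOW
  req#4 t=18s (window 1): ALLOW
  req#5 t=25s (window 2): ALLOW
  req#6 t=31s (window 2): ALLOW
  req#7 t=37s (window 3): ALLOW
  req#8 t=43s (window 3): ALLOW

Allowed counts by window: 2 2 2 2

Answer: 2 2 2 2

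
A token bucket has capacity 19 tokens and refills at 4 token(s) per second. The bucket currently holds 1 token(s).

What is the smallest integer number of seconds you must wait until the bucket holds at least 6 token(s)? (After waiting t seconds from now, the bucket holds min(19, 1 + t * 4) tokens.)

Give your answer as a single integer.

Need 1 + t * 4 >= 6, so t >= 5/4.
Smallest integer t = ceil(5/4) = 2.

Answer: 2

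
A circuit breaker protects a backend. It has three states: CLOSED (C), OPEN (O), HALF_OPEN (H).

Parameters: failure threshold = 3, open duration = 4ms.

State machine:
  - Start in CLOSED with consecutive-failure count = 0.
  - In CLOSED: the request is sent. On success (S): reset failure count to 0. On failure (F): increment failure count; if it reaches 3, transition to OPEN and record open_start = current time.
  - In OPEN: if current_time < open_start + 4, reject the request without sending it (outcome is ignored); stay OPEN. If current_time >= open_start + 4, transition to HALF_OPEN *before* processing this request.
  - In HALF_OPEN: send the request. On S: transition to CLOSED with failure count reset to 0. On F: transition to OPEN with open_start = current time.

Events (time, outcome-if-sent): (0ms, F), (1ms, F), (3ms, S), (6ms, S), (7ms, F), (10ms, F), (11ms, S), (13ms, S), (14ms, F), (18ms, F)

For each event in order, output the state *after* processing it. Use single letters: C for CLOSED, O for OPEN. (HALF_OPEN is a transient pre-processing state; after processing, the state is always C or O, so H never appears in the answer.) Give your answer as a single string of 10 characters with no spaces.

State after each event:
  event#1 t=0ms outcome=F: state=CLOSED
  event#2 t=1ms outcome=F: state=CLOSED
  event#3 t=3ms outcome=S: state=CLOSED
  event#4 t=6ms outcome=S: state=CLOSED
  event#5 t=7ms outcome=F: state=CLOSED
  event#6 t=10ms outcome=F: state=CLOSED
  event#7 t=11ms outcome=S: state=CLOSED
  event#8 t=13ms outcome=S: state=CLOSED
  event#9 t=14ms outcome=F: state=CLOSED
  event#10 t=18ms outcome=F: state=CLOSED

Answer: CCCCCCCCCC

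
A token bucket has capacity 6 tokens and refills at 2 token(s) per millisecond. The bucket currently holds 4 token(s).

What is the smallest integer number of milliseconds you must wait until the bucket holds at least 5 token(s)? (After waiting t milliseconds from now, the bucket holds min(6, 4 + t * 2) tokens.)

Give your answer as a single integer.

Need 4 + t * 2 >= 5, so t >= 1/2.
Smallest integer t = ceil(1/2) = 1.

Answer: 1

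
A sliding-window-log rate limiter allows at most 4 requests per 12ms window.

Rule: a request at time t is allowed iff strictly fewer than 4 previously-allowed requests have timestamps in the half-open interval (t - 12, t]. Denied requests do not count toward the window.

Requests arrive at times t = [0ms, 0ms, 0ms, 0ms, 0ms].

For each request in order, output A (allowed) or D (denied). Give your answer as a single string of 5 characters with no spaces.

Tracking allowed requests in the window:
  req#1 t=0ms: ALLOW
  req#2 t=0ms: ALLOW
  req#3 t=0ms: ALLOW
  req#4 t=0ms: ALLOW
  req#5 t=0ms: DENY

Answer: AAAAD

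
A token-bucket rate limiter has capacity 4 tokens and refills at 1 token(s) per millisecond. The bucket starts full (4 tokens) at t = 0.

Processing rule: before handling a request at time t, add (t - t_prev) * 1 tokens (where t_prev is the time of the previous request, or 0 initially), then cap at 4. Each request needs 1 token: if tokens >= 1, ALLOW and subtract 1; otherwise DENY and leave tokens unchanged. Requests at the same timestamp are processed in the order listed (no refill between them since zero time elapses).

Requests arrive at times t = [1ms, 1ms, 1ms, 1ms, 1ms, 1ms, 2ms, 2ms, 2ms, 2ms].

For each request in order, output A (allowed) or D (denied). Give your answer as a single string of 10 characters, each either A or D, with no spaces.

Answer: AAAADDADDD

Derivation:
Simulating step by step:
  req#1 t=1ms: ALLOW
  req#2 t=1ms: ALLOW
  req#3 t=1ms: ALLOW
  req#4 t=1ms: ALLOW
  req#5 t=1ms: DENY
  req#6 t=1ms: DENY
  req#7 t=2ms: ALLOW
  req#8 t=2ms: DENY
  req#9 t=2ms: DENY
  req#10 t=2ms: DENY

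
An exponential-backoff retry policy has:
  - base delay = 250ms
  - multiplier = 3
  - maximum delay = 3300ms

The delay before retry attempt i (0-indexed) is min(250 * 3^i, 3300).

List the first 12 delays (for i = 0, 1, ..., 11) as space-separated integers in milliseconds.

Computing each delay:
  i=0: min(250*3^0, 3300) = 250
  i=1: min(250*3^1, 3300) = 750
  i=2: min(250*3^2, 3300) = 2250
  i=3: min(250*3^3, 3300) = 3300
  i=4: min(250*3^4, 3300) = 3300
  i=5: min(250*3^5, 3300) = 3300
  i=6: min(250*3^6, 3300) = 3300
  i=7: min(250*3^7, 3300) = 3300
  i=8: min(250*3^8, 3300) = 3300
  i=9: min(250*3^9, 3300) = 3300
  i=10: min(250*3^10, 3300) = 3300
  i=11: min(250*3^11, 3300) = 3300

Answer: 250 750 2250 3300 3300 3300 3300 3300 3300 3300 3300 3300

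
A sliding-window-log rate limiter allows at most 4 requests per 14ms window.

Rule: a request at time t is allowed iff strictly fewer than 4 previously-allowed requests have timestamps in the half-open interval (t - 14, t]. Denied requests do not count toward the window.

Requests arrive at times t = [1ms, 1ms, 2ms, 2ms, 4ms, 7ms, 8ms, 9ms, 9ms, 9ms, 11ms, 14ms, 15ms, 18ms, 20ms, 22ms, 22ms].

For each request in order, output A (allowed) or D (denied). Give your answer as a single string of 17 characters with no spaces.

Answer: AAAADDDDDDDDAAAAD

Derivation:
Tracking allowed requests in the window:
  req#1 t=1ms: ALLOW
  req#2 t=1ms: ALLOW
  req#3 t=2ms: ALLOW
  req#4 t=2ms: ALLOW
  req#5 t=4ms: DENY
  req#6 t=7ms: DENY
  req#7 t=8ms: DENY
  req#8 t=9ms: DENY
  req#9 t=9ms: DENY
  req#10 t=9ms: DENY
  req#11 t=11ms: DENY
  req#12 t=14ms: DENY
  req#13 t=15ms: ALLOW
  req#14 t=18ms: ALLOW
  req#15 t=20ms: ALLOW
  req#16 t=22ms: ALLOW
  req#17 t=22ms: DENY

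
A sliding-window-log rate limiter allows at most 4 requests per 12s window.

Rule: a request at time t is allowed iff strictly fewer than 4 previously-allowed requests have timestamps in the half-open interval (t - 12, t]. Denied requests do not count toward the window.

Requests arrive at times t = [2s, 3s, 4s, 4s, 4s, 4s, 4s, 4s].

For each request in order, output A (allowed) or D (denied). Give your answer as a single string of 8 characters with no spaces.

Answer: AAAADDDD

Derivation:
Tracking allowed requests in the window:
  req#1 t=2s: ALLOW
  req#2 t=3s: ALLOW
  req#3 t=4s: ALLOW
  req#4 t=4s: ALLOW
  req#5 t=4s: DENY
  req#6 t=4s: DENY
  req#7 t=4s: DENY
  req#8 t=4s: DENY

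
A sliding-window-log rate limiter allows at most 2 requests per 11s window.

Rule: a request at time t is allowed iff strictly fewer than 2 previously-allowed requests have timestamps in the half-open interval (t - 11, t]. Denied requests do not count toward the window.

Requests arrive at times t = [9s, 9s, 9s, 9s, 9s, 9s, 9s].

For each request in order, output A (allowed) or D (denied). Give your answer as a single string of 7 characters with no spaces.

Answer: AADDDDD

Derivation:
Tracking allowed requests in the window:
  req#1 t=9s: ALLOW
  req#2 t=9s: ALLOW
  req#3 t=9s: DENY
  req#4 t=9s: DENY
  req#5 t=9s: DENY
  req#6 t=9s: DENY
  req#7 t=9s: DENY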